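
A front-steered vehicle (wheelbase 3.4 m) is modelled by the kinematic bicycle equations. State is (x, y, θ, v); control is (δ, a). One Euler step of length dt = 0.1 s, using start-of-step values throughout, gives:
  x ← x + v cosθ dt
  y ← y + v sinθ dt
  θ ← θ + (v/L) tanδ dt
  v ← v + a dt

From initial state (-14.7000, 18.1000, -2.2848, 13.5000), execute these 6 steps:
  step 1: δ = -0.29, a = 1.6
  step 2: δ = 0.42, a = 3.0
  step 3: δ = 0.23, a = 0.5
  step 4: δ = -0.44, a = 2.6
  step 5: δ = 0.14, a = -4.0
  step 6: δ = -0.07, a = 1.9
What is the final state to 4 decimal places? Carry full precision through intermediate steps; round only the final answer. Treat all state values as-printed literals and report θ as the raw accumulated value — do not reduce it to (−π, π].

after step 1 (δ=-0.29, a=1.6): (-15.584067, 17.079743, -2.403287, 13.660000)
after step 2 (δ=0.42, a=3.0): (-16.594375, 16.160376, -2.223870, 13.960000)
after step 3 (δ=0.23, a=0.5): (-17.442628, 15.051646, -2.127734, 14.010000)
after step 4 (δ=-0.44, a=2.6): (-18.183181, 13.862368, -2.321723, 14.270000)
after step 5 (δ=0.14, a=-4.0): (-19.156846, 12.819150, -2.262577, 13.870000)
after step 6 (δ=-0.07, a=1.9): (-20.041627, 11.751006, -2.291180, 14.060000)

(-20.0416, 11.7510, -2.2912, 14.0600)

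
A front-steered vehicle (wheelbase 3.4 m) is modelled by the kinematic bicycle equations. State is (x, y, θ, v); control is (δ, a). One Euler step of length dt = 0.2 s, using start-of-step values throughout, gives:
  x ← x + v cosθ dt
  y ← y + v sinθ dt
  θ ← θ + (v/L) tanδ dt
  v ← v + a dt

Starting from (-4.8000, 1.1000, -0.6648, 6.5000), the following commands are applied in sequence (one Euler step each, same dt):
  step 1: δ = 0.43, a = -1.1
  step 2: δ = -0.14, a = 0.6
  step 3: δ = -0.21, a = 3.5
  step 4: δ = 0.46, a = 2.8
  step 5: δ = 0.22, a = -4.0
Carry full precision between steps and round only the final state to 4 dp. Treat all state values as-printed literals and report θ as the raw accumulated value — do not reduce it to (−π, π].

(0.9849, -2.3967, -0.3141, 6.8600)

after step 1 (δ=0.43, a=-1.1): (-3.776848, 0.298028, -0.489445, 6.280000)
after step 2 (δ=-0.14, a=0.6): (-2.668310, -0.292463, -0.541503, 6.400000)
after step 3 (δ=-0.21, a=3.5): (-1.571433, -0.952207, -0.621745, 7.100000)
after step 4 (δ=0.46, a=2.8): (-0.417167, -1.779292, -0.414822, 7.660000)
after step 5 (δ=0.22, a=-4.0): (0.984901, -2.396730, -0.314062, 6.860000)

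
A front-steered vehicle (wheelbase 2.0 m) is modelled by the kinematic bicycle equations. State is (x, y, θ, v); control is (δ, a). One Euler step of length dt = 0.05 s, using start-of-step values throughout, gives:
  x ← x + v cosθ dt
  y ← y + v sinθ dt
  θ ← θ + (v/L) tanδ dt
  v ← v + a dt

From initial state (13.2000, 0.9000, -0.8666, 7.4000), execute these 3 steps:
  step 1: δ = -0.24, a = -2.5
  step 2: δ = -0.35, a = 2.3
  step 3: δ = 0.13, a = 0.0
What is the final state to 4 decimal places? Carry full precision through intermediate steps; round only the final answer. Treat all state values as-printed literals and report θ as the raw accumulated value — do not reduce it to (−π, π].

(13.8686, 0.0239, -0.9541, 7.3900)

after step 1 (δ=-0.24, a=-2.5): (13.439546, 0.618011, -0.911873, 7.275000)
after step 2 (δ=-0.35, a=2.3): (13.662258, 0.330412, -0.978262, 7.390000)
after step 3 (δ=0.13, a=0.0): (13.868611, 0.023901, -0.954108, 7.390000)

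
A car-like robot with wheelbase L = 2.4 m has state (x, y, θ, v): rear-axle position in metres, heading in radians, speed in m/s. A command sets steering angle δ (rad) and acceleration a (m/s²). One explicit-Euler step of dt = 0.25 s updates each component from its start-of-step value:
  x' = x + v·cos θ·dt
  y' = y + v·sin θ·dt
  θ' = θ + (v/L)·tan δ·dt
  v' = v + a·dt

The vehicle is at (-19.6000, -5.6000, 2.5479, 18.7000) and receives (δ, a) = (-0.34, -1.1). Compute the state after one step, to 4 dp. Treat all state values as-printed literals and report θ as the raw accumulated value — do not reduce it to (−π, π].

(-23.4750, -2.9847, 1.8589, 18.4250)

x' = -19.6000 + 18.7000·cos(2.5479)·0.25 = -23.4750
y' = -5.6000 + 18.7000·sin(2.5479)·0.25 = -2.9847
θ' = 2.5479 + (18.7000/2.4)·tan(-0.34)·0.25 = 1.8589
v' = 18.7000 − 1.1000·0.25 = 18.4250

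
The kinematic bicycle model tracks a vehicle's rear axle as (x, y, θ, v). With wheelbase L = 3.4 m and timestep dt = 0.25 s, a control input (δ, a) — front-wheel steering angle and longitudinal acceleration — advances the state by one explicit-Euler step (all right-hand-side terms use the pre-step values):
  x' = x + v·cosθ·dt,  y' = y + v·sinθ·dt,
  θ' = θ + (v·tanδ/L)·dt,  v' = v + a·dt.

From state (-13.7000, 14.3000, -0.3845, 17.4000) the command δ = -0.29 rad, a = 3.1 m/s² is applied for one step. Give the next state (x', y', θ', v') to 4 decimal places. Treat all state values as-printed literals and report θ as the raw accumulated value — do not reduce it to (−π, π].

x' = -13.7000 + 17.4000·cos(-0.3845)·0.25 = -9.6676
y' = 14.3000 + 17.4000·sin(-0.3845)·0.25 = 12.6683
θ' = -0.3845 + (17.4000/3.4)·tan(-0.29)·0.25 = -0.7663
v' = 17.4000 + 3.1000·0.25 = 18.1750

(-9.6676, 12.6683, -0.7663, 18.1750)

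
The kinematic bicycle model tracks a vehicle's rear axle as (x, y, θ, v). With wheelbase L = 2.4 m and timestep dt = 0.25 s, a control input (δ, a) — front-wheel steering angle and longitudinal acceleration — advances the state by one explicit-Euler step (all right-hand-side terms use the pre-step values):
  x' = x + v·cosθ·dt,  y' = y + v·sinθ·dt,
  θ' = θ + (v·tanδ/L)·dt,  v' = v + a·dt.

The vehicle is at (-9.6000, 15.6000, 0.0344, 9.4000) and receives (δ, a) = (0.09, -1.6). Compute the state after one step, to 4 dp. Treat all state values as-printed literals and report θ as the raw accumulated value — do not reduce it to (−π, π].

(-7.2514, 15.6808, 0.1228, 9.0000)

x' = -9.6000 + 9.4000·cos(0.0344)·0.25 = -7.2514
y' = 15.6000 + 9.4000·sin(0.0344)·0.25 = 15.6808
θ' = 0.0344 + (9.4000/2.4)·tan(0.09)·0.25 = 0.1228
v' = 9.4000 − 1.6000·0.25 = 9.0000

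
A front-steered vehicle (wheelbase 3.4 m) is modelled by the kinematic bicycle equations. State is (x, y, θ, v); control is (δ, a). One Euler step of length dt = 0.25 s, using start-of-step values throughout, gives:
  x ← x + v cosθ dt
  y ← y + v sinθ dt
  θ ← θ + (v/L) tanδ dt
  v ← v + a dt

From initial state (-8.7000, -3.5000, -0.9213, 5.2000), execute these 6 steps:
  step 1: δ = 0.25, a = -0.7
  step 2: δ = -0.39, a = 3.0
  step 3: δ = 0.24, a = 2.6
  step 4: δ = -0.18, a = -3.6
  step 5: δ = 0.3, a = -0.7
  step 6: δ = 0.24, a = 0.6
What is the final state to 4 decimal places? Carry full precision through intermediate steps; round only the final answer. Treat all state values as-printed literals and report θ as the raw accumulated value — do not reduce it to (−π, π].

(-3.5212, -10.0001, -0.7357, 5.5000)

after step 1 (δ=0.25, a=-0.7): (-7.913779, -4.535305, -0.823669, 5.025000)
after step 2 (δ=-0.39, a=3.0): (-7.060115, -5.456946, -0.975548, 5.775000)
after step 3 (δ=0.24, a=2.6): (-6.250583, -6.652384, -0.871633, 6.425000)
after step 4 (δ=-0.18, a=-3.6): (-5.216837, -7.881777, -0.957601, 5.525000)
after step 5 (δ=0.3, a=-0.7): (-4.421950, -9.011382, -0.831933, 5.350000)
after step 6 (δ=0.24, a=0.6): (-3.521213, -10.000108, -0.735666, 5.500000)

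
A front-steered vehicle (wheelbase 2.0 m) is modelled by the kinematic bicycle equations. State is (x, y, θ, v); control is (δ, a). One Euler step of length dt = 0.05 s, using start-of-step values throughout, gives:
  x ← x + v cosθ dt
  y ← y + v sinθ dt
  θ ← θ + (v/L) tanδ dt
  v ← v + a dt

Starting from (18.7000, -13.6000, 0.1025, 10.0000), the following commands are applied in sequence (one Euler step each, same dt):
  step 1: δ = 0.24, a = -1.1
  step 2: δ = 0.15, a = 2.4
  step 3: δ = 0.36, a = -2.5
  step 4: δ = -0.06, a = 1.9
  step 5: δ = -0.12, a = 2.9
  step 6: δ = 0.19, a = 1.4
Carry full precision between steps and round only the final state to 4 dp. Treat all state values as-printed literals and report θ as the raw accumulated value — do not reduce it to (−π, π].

(21.6316, -12.9568, 0.2997, 10.2500)

after step 1 (δ=0.24, a=-1.1): (19.197376, -13.548840, 0.163679, 9.945000)
after step 2 (δ=0.15, a=2.4): (19.687980, -13.467813, 0.201255, 10.065000)
after step 3 (δ=0.36, a=-2.5): (20.181072, -13.367214, 0.295968, 9.940000)
after step 4 (δ=-0.06, a=1.9): (20.656463, -13.222256, 0.281040, 10.035000)
after step 5 (δ=-0.12, a=2.9): (21.138528, -13.083093, 0.250789, 10.180000)
after step 6 (δ=0.19, a=1.4): (21.631605, -12.956776, 0.299735, 10.250000)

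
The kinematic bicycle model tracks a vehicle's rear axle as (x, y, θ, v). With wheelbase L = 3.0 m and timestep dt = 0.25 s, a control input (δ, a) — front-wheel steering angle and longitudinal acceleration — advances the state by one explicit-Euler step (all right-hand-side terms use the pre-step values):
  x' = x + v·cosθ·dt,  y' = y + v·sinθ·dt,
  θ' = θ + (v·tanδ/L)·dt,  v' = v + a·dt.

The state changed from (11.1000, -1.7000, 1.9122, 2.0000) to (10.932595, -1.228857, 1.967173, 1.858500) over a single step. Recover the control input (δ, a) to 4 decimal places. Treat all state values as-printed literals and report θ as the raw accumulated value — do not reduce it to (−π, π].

δ = 0.3186, a = -0.5660

a = (v'−v)/dt = (-0.141500)/0.25 = -0.5660
Δθ = θ'−θ = 0.054973;  (v·dt/L) = 2.0000·0.25/3.0 = 0.166667
tan δ = Δθ·L/(v·dt) = 0.329838  →  δ = 0.3186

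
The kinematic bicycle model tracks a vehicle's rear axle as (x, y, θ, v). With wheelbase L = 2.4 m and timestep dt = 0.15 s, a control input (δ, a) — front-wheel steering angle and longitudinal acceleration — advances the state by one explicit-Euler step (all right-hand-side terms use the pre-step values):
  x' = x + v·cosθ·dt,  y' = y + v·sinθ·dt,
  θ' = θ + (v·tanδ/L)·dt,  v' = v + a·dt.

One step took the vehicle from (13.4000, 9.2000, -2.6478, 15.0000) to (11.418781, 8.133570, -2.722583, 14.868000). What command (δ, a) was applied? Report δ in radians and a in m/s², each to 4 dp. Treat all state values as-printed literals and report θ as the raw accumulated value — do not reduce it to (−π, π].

δ = -0.0796, a = -0.8800

a = (v'−v)/dt = (-0.132000)/0.15 = -0.8800
Δθ = θ'−θ = -0.074783;  (v·dt/L) = 15.0000·0.15/2.4 = 0.937500
tan δ = Δθ·L/(v·dt) = -0.079769  →  δ = -0.0796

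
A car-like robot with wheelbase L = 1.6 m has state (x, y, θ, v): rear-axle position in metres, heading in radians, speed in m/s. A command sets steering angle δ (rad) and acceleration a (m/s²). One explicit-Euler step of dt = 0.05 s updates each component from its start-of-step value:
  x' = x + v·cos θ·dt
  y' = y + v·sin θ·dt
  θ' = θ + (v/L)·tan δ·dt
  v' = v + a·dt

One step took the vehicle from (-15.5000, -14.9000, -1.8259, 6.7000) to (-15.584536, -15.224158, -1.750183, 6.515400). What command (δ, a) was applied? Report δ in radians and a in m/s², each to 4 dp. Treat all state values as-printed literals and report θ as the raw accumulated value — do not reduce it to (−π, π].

δ = 0.3470, a = -3.6920

a = (v'−v)/dt = (-0.184600)/0.05 = -3.6920
Δθ = θ'−θ = 0.075717;  (v·dt/L) = 6.7000·0.05/1.6 = 0.209375
tan δ = Δθ·L/(v·dt) = 0.361633  →  δ = 0.3470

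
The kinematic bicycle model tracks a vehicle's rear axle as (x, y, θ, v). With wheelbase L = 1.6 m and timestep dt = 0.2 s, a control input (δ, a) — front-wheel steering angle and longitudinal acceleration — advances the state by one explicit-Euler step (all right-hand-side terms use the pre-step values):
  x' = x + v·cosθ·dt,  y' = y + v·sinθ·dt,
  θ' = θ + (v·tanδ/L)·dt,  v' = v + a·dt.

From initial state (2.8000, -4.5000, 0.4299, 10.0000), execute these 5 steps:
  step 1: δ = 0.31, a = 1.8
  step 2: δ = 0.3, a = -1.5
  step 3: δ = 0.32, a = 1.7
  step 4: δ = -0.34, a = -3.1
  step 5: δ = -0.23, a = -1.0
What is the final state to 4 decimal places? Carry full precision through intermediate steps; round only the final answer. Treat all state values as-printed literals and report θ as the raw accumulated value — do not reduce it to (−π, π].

after step 1 (δ=0.31, a=1.8): (4.618015, -3.666440, 0.830309, 10.360000)
after step 2 (δ=0.3, a=-1.5): (6.015884, -2.137014, 1.230900, 10.060000)
after step 3 (δ=0.32, a=1.7): (6.686664, -0.240122, 1.647622, 10.400000)
after step 4 (δ=-0.34, a=-3.1): (6.527024, 1.833743, 1.187764, 9.780000)
after step 5 (δ=-0.23, a=-1.0): (7.258049, 3.648002, 0.901524, 9.580000)

(7.2580, 3.6480, 0.9015, 9.5800)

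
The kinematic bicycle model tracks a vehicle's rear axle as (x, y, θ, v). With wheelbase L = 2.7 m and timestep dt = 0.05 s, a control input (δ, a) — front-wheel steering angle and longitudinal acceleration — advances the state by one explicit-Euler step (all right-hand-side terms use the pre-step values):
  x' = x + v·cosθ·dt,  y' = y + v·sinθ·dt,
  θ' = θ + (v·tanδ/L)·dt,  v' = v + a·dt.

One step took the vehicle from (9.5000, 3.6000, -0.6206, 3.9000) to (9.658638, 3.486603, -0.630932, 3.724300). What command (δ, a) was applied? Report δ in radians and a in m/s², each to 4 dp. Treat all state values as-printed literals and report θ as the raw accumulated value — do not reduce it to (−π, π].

a = (v'−v)/dt = (-0.175700)/0.05 = -3.5140
Δθ = θ'−θ = -0.010332;  (v·dt/L) = 3.9000·0.05/2.7 = 0.072222
tan δ = Δθ·L/(v·dt) = -0.143058  →  δ = -0.1421

δ = -0.1421, a = -3.5140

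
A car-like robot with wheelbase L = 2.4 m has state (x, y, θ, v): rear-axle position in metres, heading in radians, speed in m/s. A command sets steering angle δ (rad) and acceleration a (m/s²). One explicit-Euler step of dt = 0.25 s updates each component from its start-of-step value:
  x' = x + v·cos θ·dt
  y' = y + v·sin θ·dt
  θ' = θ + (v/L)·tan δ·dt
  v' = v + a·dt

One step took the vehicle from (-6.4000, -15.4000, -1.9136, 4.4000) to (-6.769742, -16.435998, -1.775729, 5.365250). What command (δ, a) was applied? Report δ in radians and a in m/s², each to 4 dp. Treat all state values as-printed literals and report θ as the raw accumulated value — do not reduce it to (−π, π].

δ = 0.2922, a = 3.8610

a = (v'−v)/dt = (0.965250)/0.25 = 3.8610
Δθ = θ'−θ = 0.137871;  (v·dt/L) = 4.4000·0.25/2.4 = 0.458333
tan δ = Δθ·L/(v·dt) = 0.300809  →  δ = 0.2922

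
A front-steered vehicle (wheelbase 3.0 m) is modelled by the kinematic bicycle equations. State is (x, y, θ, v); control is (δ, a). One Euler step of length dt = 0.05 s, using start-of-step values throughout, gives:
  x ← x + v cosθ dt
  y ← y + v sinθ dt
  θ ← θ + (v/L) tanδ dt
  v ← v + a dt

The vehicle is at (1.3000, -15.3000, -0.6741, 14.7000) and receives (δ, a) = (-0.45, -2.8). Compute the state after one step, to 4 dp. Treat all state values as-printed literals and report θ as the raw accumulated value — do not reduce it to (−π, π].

x' = 1.3000 + 14.7000·cos(-0.6741)·0.05 = 1.8742
y' = -15.3000 + 14.7000·sin(-0.6741)·0.05 = -15.7588
θ' = -0.6741 + (14.7000/3.0)·tan(-0.45)·0.05 = -0.7924
v' = 14.7000 − 2.8000·0.05 = 14.5600

(1.8742, -15.7588, -0.7924, 14.5600)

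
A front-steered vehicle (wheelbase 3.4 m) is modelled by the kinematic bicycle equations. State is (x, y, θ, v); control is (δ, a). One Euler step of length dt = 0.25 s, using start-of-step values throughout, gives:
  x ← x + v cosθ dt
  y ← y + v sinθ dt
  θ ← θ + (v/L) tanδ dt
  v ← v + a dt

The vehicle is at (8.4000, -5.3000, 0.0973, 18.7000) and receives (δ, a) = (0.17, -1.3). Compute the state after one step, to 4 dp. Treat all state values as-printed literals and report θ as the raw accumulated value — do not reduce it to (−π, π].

x' = 8.4000 + 18.7000·cos(0.0973)·0.25 = 13.0529
y' = -5.3000 + 18.7000·sin(0.0973)·0.25 = -4.8458
θ' = 0.0973 + (18.7000/3.4)·tan(0.17)·0.25 = 0.3333
v' = 18.7000 − 1.3000·0.25 = 18.3750

(13.0529, -4.8458, 0.3333, 18.3750)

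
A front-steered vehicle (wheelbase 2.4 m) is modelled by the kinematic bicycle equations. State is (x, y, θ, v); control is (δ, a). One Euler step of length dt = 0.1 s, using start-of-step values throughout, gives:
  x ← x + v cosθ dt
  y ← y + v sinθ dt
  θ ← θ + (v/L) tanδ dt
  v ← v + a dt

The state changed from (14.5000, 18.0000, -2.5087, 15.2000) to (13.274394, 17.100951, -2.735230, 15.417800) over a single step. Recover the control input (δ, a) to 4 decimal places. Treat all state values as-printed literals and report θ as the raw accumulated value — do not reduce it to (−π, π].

δ = -0.3435, a = 2.1780

a = (v'−v)/dt = (0.217800)/0.1 = 2.1780
Δθ = θ'−θ = -0.226530;  (v·dt/L) = 15.2000·0.1/2.4 = 0.633333
tan δ = Δθ·L/(v·dt) = -0.357679  →  δ = -0.3435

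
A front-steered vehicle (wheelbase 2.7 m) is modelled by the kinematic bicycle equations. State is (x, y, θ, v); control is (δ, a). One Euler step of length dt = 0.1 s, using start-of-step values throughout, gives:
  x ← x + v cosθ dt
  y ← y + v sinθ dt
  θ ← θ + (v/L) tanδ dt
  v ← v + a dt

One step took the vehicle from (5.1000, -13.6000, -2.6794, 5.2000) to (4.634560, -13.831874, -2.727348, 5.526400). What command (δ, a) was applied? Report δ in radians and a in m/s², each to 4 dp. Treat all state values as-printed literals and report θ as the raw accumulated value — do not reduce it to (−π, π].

a = (v'−v)/dt = (0.326400)/0.1 = 3.2640
Δθ = θ'−θ = -0.047948;  (v·dt/L) = 5.2000·0.1/2.7 = 0.192593
tan δ = Δθ·L/(v·dt) = -0.248961  →  δ = -0.2440

δ = -0.2440, a = 3.2640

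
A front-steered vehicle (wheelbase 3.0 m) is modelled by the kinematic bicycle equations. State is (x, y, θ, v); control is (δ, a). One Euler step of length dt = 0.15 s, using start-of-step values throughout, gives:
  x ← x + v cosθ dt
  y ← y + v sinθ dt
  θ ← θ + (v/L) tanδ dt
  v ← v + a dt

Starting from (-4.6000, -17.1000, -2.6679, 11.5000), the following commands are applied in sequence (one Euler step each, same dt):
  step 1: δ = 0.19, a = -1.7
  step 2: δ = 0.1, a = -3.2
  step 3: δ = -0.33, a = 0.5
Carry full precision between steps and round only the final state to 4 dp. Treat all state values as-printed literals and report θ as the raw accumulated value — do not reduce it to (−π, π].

(-8.8365, -19.7825, -2.6853, 10.8400)

after step 1 (δ=0.19, a=-1.7): (-6.135060, -17.886903, -2.557316, 11.245000)
after step 2 (δ=0.1, a=-3.2): (-7.541997, -18.817307, -2.500903, 10.765000)
after step 3 (δ=-0.33, a=0.5): (-8.836516, -19.782522, -2.685267, 10.840000)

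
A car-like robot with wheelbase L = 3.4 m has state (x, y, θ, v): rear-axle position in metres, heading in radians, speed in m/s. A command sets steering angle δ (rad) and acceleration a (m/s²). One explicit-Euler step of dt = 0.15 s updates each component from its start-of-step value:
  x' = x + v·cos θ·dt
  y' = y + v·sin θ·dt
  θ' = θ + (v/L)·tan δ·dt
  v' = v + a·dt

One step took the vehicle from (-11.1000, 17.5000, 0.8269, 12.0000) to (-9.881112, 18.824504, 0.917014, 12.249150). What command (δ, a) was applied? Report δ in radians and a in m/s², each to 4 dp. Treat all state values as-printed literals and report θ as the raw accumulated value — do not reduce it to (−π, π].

δ = 0.1686, a = 1.6610

a = (v'−v)/dt = (0.249150)/0.15 = 1.6610
Δθ = θ'−θ = 0.090114;  (v·dt/L) = 12.0000·0.15/3.4 = 0.529412
tan δ = Δθ·L/(v·dt) = 0.170215  →  δ = 0.1686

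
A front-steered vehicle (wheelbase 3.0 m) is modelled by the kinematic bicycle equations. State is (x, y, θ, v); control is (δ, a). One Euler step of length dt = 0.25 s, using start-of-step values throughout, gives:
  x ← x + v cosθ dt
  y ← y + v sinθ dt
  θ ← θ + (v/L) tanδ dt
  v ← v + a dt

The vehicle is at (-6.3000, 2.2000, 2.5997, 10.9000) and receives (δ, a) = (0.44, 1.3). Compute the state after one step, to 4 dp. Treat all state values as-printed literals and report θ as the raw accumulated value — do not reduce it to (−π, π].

(-8.6346, 3.6054, 3.0273, 11.2250)

x' = -6.3000 + 10.9000·cos(2.5997)·0.25 = -8.6346
y' = 2.2000 + 10.9000·sin(2.5997)·0.25 = 3.6054
θ' = 2.5997 + (10.9000/3.0)·tan(0.44)·0.25 = 3.0273
v' = 10.9000 + 1.3000·0.25 = 11.2250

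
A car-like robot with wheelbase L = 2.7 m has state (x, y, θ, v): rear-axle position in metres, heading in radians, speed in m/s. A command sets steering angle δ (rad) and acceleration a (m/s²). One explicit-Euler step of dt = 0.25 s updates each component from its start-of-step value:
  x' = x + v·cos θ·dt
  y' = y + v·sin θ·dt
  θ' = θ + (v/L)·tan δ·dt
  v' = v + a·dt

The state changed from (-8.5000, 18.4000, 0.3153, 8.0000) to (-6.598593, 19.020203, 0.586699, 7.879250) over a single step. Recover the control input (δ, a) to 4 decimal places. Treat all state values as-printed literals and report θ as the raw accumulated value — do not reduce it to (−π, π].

δ = 0.3512, a = -0.4830

a = (v'−v)/dt = (-0.120750)/0.25 = -0.4830
Δθ = θ'−θ = 0.271399;  (v·dt/L) = 8.0000·0.25/2.7 = 0.740741
tan δ = Δθ·L/(v·dt) = 0.366389  →  δ = 0.3512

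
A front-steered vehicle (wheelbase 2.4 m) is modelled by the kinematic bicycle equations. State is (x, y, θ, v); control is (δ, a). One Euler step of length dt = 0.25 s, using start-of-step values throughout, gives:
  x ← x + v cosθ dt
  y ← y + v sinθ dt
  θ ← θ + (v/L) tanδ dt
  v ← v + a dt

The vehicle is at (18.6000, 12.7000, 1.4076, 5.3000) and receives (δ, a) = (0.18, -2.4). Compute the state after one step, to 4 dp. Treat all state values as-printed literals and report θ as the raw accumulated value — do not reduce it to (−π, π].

(18.8153, 14.0074, 1.5081, 4.7000)

x' = 18.6000 + 5.3000·cos(1.4076)·0.25 = 18.8153
y' = 12.7000 + 5.3000·sin(1.4076)·0.25 = 14.0074
θ' = 1.4076 + (5.3000/2.4)·tan(0.18)·0.25 = 1.5081
v' = 5.3000 − 2.4000·0.25 = 4.7000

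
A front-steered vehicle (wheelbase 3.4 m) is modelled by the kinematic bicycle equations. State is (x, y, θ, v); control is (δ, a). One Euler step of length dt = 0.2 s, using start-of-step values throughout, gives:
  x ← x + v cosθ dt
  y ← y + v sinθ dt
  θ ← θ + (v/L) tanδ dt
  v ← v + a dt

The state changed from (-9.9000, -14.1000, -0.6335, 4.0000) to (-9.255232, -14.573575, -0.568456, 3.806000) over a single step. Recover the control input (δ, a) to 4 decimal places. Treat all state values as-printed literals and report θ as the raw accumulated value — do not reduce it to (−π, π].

a = (v'−v)/dt = (-0.194000)/0.2 = -0.9700
Δθ = θ'−θ = 0.065044;  (v·dt/L) = 4.0000·0.2/3.4 = 0.235294
tan δ = Δθ·L/(v·dt) = 0.276437  →  δ = 0.2697

δ = 0.2697, a = -0.9700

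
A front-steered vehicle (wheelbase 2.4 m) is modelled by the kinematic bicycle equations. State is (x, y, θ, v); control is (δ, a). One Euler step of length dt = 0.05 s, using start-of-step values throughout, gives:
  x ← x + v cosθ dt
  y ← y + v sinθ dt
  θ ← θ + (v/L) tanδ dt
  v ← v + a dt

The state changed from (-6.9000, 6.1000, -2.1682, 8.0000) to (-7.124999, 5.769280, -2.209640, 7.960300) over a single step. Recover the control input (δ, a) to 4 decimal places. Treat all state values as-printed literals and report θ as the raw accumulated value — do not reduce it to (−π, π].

a = (v'−v)/dt = (-0.039700)/0.05 = -0.7940
Δθ = θ'−θ = -0.041440;  (v·dt/L) = 8.0000·0.05/2.4 = 0.166667
tan δ = Δθ·L/(v·dt) = -0.248640  →  δ = -0.2437

δ = -0.2437, a = -0.7940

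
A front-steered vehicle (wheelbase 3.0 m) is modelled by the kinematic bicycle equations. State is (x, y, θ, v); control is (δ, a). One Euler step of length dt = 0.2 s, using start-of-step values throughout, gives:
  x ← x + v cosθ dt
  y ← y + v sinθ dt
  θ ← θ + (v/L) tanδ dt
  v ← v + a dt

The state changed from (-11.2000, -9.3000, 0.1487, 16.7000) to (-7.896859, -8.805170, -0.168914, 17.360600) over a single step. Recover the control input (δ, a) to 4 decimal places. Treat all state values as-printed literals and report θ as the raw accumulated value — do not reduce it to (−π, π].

a = (v'−v)/dt = (0.660600)/0.2 = 3.3030
Δθ = θ'−θ = -0.317614;  (v·dt/L) = 16.7000·0.2/3.0 = 1.113333
tan δ = Δθ·L/(v·dt) = -0.285282  →  δ = -0.2779

δ = -0.2779, a = 3.3030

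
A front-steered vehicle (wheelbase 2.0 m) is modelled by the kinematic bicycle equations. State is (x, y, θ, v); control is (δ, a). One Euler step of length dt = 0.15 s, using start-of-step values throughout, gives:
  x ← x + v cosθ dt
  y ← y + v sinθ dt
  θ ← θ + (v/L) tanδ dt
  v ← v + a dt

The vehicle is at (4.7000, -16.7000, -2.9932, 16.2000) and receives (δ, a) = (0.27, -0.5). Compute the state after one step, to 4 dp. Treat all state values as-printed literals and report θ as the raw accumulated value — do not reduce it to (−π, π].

x' = 4.7000 + 16.2000·cos(-2.9932)·0.15 = 2.2967
y' = -16.7000 + 16.2000·sin(-2.9932)·0.15 = -17.0593
θ' = -2.9932 + (16.2000/2.0)·tan(0.27)·0.15 = -2.6569
v' = 16.2000 − 0.5000·0.15 = 16.1250

(2.2967, -17.0593, -2.6569, 16.1250)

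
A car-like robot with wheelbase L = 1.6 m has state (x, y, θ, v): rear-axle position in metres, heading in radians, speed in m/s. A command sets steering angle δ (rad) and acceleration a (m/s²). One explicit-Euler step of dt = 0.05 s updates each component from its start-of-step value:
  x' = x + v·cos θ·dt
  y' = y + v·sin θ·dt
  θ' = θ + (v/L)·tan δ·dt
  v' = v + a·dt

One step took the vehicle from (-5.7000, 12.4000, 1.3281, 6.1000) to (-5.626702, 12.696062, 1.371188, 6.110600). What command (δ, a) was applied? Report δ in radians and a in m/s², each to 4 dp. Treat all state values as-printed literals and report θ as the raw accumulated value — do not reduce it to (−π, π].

a = (v'−v)/dt = (0.010600)/0.05 = 0.2120
Δθ = θ'−θ = 0.043088;  (v·dt/L) = 6.1000·0.05/1.6 = 0.190625
tan δ = Δθ·L/(v·dt) = 0.226035  →  δ = 0.2223

δ = 0.2223, a = 0.2120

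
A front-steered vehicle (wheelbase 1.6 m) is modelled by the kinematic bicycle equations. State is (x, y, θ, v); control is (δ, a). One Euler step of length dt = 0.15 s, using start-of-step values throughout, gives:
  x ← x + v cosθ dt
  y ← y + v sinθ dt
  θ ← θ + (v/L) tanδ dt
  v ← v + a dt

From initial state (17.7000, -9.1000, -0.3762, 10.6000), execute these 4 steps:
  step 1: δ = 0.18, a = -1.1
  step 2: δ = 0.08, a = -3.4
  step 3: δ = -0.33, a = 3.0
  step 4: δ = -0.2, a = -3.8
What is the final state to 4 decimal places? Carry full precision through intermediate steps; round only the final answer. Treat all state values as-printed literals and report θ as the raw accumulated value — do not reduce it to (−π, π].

(23.6038, -10.8184, -0.6328, 9.8050)

after step 1 (δ=0.18, a=-1.1): (19.178807, -9.684148, -0.195368, 10.435000)
after step 2 (δ=0.08, a=-3.4): (20.714280, -9.988006, -0.116938, 9.925000)
after step 3 (δ=-0.33, a=3.0): (22.192863, -10.161701, -0.435647, 10.375000)
after step 4 (δ=-0.2, a=-3.8): (23.603755, -10.818433, -0.632814, 9.805000)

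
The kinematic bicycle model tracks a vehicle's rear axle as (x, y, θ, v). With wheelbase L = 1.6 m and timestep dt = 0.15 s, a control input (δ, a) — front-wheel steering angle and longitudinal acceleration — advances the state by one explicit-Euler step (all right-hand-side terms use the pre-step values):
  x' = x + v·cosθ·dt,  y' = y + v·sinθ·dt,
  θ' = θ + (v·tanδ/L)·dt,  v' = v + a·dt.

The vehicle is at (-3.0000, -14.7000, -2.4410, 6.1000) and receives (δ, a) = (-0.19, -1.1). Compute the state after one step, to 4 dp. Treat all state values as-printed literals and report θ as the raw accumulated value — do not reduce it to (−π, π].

(-3.6995, -15.2899, -2.5510, 5.9350)

x' = -3.0000 + 6.1000·cos(-2.4410)·0.15 = -3.6995
y' = -14.7000 + 6.1000·sin(-2.4410)·0.15 = -15.2899
θ' = -2.4410 + (6.1000/1.6)·tan(-0.19)·0.15 = -2.5510
v' = 6.1000 − 1.1000·0.15 = 5.9350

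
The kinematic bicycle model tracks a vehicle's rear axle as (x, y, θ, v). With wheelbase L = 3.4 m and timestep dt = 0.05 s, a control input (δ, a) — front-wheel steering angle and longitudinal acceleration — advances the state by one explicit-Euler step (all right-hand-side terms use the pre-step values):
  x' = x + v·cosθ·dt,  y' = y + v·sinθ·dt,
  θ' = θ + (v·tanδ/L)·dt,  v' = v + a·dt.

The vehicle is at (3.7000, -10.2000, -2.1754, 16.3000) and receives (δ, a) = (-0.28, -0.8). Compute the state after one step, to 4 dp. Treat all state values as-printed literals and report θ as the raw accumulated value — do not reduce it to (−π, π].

(3.2367, -10.8705, -2.2443, 16.2600)

x' = 3.7000 + 16.3000·cos(-2.1754)·0.05 = 3.2367
y' = -10.2000 + 16.3000·sin(-2.1754)·0.05 = -10.8705
θ' = -2.1754 + (16.3000/3.4)·tan(-0.28)·0.05 = -2.2443
v' = 16.3000 − 0.8000·0.05 = 16.2600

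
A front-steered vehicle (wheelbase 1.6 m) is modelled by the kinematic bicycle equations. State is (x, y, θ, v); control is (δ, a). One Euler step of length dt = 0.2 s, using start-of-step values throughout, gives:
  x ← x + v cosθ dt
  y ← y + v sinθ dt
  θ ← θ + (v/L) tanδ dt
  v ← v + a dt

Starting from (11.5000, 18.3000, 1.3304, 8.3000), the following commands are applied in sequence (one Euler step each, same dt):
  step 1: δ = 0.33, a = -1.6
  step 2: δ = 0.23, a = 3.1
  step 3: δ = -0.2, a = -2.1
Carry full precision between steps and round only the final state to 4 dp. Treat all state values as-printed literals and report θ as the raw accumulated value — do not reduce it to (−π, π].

(11.1247, 23.1143, 1.7014, 8.1800)

after step 1 (δ=0.33, a=-1.6): (11.895225, 19.912265, 1.685770, 7.980000)
after step 2 (δ=0.23, a=3.1): (11.712132, 21.497728, 1.919328, 8.600000)
after step 3 (δ=-0.2, a=-2.1): (11.124722, 23.114313, 1.701414, 8.180000)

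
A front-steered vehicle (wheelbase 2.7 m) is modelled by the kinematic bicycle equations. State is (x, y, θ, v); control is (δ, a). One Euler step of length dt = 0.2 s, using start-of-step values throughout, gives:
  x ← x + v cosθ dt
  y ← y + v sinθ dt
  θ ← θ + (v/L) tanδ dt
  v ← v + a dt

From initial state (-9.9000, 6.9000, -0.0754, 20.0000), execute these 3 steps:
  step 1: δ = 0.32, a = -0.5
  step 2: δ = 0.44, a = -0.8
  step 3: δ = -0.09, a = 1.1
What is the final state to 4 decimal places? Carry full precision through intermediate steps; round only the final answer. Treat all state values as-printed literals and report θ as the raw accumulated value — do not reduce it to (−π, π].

after step 1 (δ=0.32, a=-0.5): (-5.911365, 6.598686, 0.415547, 19.900000)
after step 2 (δ=0.44, a=-0.8): (-2.270081, 8.205375, 1.109513, 19.740000)
after step 3 (δ=-0.09, a=1.1): (-0.512834, 11.740737, 0.977556, 19.960000)

(-0.5128, 11.7407, 0.9776, 19.9600)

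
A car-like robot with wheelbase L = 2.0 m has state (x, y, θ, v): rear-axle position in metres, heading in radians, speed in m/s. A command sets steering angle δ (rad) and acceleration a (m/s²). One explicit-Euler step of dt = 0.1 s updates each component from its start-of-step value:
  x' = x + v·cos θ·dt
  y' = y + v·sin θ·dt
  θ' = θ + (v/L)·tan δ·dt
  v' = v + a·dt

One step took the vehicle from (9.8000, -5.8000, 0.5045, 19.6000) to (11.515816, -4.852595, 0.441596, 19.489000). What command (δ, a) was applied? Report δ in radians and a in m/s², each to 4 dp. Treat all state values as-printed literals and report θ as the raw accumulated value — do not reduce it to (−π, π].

δ = -0.0641, a = -1.1100

a = (v'−v)/dt = (-0.111000)/0.1 = -1.1100
Δθ = θ'−θ = -0.062904;  (v·dt/L) = 19.6000·0.1/2.0 = 0.980000
tan δ = Δθ·L/(v·dt) = -0.064188  →  δ = -0.0641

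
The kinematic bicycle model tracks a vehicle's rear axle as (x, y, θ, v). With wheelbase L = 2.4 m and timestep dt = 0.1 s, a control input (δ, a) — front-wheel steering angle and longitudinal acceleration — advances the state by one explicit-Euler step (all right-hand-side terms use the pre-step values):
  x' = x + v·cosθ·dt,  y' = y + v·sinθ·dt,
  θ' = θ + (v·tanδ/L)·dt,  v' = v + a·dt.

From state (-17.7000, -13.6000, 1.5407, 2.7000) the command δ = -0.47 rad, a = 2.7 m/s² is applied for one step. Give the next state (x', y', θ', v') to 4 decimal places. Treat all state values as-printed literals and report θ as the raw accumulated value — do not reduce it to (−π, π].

x' = -17.7000 + 2.7000·cos(1.5407)·0.1 = -17.6919
y' = -13.6000 + 2.7000·sin(1.5407)·0.1 = -13.3301
θ' = 1.5407 + (2.7000/2.4)·tan(-0.47)·0.1 = 1.4836
v' = 2.7000 + 2.7000·0.1 = 2.9700

(-17.6919, -13.3301, 1.4836, 2.9700)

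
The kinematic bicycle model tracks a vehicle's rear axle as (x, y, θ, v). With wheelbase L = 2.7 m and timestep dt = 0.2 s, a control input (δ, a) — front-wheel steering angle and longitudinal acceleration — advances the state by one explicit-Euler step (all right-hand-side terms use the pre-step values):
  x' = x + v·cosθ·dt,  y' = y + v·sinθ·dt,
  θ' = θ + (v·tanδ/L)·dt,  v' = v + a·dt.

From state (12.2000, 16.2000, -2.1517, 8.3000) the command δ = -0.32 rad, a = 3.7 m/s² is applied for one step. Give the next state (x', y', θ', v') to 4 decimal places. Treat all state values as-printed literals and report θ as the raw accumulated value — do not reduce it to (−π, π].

x' = 12.2000 + 8.3000·cos(-2.1517)·0.2 = 11.2890
y' = 16.2000 + 8.3000·sin(-2.1517)·0.2 = 14.8123
θ' = -2.1517 + (8.3000/2.7)·tan(-0.32)·0.2 = -2.3554
v' = 8.3000 + 3.7000·0.2 = 9.0400

(11.2890, 14.8123, -2.3554, 9.0400)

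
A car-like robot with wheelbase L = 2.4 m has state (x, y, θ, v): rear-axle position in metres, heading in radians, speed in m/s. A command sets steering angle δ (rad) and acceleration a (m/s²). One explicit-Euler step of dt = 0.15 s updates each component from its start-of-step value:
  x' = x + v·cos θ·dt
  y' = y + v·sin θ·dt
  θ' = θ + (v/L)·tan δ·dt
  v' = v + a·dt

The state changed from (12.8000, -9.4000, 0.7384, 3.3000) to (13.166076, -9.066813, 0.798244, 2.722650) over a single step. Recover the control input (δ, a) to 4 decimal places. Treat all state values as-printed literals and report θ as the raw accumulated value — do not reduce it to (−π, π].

δ = 0.2824, a = -3.8490

a = (v'−v)/dt = (-0.577350)/0.15 = -3.8490
Δθ = θ'−θ = 0.059844;  (v·dt/L) = 3.3000·0.15/2.4 = 0.206250
tan δ = Δθ·L/(v·dt) = 0.290153  →  δ = 0.2824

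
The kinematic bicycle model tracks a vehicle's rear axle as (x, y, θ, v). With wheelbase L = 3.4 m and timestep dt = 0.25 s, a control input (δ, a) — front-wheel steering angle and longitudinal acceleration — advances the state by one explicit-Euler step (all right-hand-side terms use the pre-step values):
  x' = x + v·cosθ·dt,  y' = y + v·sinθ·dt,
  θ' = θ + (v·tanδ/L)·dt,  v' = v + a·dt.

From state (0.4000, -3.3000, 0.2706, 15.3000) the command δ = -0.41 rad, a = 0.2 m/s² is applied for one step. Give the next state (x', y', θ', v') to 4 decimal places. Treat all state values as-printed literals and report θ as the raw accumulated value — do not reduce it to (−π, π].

x' = 0.4000 + 15.3000·cos(0.2706)·0.25 = 4.0858
y' = -3.3000 + 15.3000·sin(0.2706)·0.25 = -2.2775
θ' = 0.2706 + (15.3000/3.4)·tan(-0.41)·0.25 = -0.2184
v' = 15.3000 + 0.2000·0.25 = 15.3500

(4.0858, -2.2775, -0.2184, 15.3500)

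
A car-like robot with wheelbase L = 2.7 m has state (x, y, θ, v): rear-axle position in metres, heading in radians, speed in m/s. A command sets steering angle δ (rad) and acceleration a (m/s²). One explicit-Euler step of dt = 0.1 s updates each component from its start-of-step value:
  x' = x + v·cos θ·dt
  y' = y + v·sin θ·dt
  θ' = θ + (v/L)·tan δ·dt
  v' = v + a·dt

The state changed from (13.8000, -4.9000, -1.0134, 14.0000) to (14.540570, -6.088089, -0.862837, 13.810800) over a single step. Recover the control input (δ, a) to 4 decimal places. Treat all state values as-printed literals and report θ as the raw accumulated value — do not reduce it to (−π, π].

a = (v'−v)/dt = (-0.189200)/0.1 = -1.8920
Δθ = θ'−θ = 0.150563;  (v·dt/L) = 14.0000·0.1/2.7 = 0.518519
tan δ = Δθ·L/(v·dt) = 0.290372  →  δ = 0.2826

δ = 0.2826, a = -1.8920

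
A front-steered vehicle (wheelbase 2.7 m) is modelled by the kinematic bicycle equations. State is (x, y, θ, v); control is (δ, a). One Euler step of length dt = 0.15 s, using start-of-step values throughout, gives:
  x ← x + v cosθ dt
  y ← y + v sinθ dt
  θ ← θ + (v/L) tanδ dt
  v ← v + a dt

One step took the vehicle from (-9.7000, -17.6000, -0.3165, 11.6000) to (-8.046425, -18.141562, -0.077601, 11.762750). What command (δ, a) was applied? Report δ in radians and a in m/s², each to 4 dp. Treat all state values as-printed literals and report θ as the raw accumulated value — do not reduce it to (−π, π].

a = (v'−v)/dt = (0.162750)/0.15 = 1.0850
Δθ = θ'−θ = 0.238899;  (v·dt/L) = 11.6000·0.15/2.7 = 0.644444
tan δ = Δθ·L/(v·dt) = 0.370705  →  δ = 0.3550

δ = 0.3550, a = 1.0850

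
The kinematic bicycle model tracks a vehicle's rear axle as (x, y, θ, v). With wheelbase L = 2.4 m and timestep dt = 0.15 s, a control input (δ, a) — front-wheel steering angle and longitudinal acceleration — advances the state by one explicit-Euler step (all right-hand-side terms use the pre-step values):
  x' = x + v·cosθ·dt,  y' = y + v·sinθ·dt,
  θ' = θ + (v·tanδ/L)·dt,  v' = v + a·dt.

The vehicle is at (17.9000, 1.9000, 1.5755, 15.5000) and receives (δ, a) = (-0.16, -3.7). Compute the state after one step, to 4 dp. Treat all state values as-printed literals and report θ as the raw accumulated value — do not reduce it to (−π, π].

x' = 17.9000 + 15.5000·cos(1.5755)·0.15 = 17.8891
y' = 1.9000 + 15.5000·sin(1.5755)·0.15 = 4.2250
θ' = 1.5755 + (15.5000/2.4)·tan(-0.16)·0.15 = 1.4192
v' = 15.5000 − 3.7000·0.15 = 14.9450

(17.8891, 4.2250, 1.4192, 14.9450)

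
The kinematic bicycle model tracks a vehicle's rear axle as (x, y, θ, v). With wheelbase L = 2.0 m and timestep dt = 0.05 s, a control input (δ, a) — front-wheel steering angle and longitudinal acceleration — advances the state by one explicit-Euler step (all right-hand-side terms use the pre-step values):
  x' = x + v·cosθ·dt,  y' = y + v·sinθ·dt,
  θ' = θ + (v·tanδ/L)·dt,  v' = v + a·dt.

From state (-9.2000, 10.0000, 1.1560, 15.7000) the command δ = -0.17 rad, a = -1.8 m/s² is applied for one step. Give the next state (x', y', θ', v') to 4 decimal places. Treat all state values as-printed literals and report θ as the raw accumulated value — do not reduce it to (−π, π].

x' = -9.2000 + 15.7000·cos(1.1560)·0.05 = -8.8836
y' = 10.0000 + 15.7000·sin(1.1560)·0.05 = 10.7184
θ' = 1.1560 + (15.7000/2.0)·tan(-0.17)·0.05 = 1.0886
v' = 15.7000 − 1.8000·0.05 = 15.6100

(-8.8836, 10.7184, 1.0886, 15.6100)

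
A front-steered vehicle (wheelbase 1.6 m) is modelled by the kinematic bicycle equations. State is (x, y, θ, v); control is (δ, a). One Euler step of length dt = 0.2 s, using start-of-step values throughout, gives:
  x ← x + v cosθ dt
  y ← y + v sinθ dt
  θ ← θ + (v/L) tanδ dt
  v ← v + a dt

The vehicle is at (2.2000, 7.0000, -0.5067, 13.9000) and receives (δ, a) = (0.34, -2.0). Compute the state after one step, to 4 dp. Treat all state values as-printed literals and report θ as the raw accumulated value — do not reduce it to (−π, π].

(4.6307, 5.6509, 0.1079, 13.5000)

x' = 2.2000 + 13.9000·cos(-0.5067)·0.2 = 4.6307
y' = 7.0000 + 13.9000·sin(-0.5067)·0.2 = 5.6509
θ' = -0.5067 + (13.9000/1.6)·tan(0.34)·0.2 = 0.1079
v' = 13.9000 − 2.0000·0.2 = 13.5000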